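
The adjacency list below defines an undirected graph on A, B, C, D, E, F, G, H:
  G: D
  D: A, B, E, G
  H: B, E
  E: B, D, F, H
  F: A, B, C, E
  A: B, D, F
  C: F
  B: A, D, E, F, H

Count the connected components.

1

From A: component {A, B, C, D, E, F, G, H}.
That's 1 component.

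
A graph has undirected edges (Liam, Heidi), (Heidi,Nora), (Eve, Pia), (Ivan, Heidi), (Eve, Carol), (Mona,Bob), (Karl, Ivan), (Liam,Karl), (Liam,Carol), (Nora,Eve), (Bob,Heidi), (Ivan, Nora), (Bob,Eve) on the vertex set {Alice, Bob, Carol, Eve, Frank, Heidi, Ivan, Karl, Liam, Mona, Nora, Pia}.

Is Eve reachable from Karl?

Yes

Explore from Karl.
Distance 1: reach Ivan, Liam.
Distance 2: reach Carol, Heidi, Nora.
Distance 3: reach Bob, Eve.
Found Eve.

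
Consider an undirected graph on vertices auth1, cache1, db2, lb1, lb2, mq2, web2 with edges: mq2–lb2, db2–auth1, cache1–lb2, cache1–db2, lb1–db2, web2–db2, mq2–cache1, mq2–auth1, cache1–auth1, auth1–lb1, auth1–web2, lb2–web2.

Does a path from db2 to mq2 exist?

Yes

Explore from db2.
Distance 1: reach auth1, cache1, lb1, web2.
Distance 2: reach lb2, mq2.
Found mq2.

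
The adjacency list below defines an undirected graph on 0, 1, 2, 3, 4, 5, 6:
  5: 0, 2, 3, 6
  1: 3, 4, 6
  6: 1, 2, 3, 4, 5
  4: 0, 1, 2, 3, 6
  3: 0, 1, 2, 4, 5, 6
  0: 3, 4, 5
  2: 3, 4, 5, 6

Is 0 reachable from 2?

Yes

Explore from 2.
Distance 1: reach 3, 4, 5, 6.
Distance 2: reach 0, 1.
Found 0.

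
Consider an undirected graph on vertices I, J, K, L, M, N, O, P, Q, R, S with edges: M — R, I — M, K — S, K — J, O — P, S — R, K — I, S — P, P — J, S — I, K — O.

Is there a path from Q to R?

Q has no edges, so nothing is reachable from it.

No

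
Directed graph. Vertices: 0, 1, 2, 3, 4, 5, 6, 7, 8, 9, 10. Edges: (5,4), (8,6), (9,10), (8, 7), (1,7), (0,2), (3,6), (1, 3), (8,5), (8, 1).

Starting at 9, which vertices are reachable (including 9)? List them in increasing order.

9, 10

Start at 9.
Its neighbours: 10.
Nothing further is reachable.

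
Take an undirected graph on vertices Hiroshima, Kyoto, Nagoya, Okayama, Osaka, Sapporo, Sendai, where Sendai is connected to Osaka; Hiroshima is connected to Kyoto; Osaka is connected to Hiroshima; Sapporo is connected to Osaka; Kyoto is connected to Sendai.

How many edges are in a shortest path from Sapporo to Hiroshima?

Distance 0: Sapporo.
Distance 1: Osaka.
Distance 2: Hiroshima, Sendai — contains Hiroshima.

2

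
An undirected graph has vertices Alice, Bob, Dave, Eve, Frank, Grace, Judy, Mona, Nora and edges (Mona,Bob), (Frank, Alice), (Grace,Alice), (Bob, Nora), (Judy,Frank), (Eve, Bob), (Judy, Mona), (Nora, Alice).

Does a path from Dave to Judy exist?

Dave has no edges, so nothing is reachable from it.

No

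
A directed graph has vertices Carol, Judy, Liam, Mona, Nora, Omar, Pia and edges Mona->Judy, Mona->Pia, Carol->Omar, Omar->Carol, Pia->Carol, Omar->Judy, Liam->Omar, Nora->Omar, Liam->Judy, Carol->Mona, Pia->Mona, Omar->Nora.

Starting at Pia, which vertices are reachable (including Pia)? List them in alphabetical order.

Start at Pia.
Its neighbours: Carol, Mona.
Then their neighbours: Judy, Omar.
Then next layer: Nora.
Nothing further is reachable.

Carol, Judy, Mona, Nora, Omar, Pia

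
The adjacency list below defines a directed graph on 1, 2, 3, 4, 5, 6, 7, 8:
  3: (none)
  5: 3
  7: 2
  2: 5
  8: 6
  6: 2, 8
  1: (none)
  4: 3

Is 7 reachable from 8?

Explore from 8.
Distance 1: reach 6.
Distance 2: reach 2.
Distance 3: reach 5.
Distance 4: reach 3.
The search from 8 is exhausted; no directed path reaches 7.

No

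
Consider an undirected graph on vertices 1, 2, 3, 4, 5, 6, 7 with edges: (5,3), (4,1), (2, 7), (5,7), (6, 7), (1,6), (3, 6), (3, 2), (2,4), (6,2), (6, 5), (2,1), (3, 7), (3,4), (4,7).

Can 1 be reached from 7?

Explore from 7.
Distance 1: reach 2, 3, 4, 5, 6.
Distance 2: reach 1.
Found 1.

Yes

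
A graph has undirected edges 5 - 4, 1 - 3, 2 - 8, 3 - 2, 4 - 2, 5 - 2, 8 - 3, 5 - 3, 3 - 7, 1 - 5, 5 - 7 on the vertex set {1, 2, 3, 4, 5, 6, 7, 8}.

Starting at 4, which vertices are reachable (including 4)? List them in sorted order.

1, 2, 3, 4, 5, 7, 8

Start at 4.
Its neighbours: 2, 5.
Then their neighbours: 1, 3, 7, 8.
Nothing further is reachable.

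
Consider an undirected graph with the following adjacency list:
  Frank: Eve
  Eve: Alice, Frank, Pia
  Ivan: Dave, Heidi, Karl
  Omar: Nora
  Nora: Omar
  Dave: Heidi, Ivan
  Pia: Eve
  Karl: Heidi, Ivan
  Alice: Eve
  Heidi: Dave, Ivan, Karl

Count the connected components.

3

From Alice: component {Alice, Eve, Frank, Pia}.
From Dave: component {Dave, Heidi, Ivan, Karl}.
From Nora: component {Nora, Omar}.
That's 3 components.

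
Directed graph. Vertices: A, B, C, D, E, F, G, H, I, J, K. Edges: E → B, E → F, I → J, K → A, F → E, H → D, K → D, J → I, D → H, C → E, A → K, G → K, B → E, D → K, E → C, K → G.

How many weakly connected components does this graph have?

From A: component {A, D, G, H, K}.
From B: component {B, C, E, F}.
From I: component {I, J}.
That's 3 components.

3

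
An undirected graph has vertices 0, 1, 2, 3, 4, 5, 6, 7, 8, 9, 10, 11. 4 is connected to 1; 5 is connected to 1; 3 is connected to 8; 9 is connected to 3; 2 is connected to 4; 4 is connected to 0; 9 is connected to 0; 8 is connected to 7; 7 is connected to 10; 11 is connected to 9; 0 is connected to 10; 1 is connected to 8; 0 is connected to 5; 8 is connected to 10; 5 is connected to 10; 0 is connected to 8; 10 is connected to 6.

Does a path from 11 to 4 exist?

Explore from 11.
Distance 1: reach 9.
Distance 2: reach 0, 3.
Distance 3: reach 4, 5, 8, 10.
Found 4.

Yes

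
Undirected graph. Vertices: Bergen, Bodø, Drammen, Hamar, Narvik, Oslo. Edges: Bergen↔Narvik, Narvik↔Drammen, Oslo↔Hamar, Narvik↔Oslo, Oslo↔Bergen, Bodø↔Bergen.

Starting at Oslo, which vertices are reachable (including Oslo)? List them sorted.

Start at Oslo.
Its neighbours: Bergen, Hamar, Narvik.
Then their neighbours: Bodø, Drammen.
Every vertex is now reached.

Bergen, Bodø, Drammen, Hamar, Narvik, Oslo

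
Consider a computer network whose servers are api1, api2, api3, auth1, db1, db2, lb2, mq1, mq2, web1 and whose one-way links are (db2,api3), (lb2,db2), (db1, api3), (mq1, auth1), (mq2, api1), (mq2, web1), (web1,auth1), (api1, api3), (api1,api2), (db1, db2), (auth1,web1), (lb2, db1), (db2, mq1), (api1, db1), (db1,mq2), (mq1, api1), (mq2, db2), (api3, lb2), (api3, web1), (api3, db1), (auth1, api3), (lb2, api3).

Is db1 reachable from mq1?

Yes

Explore from mq1.
Distance 1: reach api1, auth1.
Distance 2: reach api2, api3, db1, web1.
Found db1.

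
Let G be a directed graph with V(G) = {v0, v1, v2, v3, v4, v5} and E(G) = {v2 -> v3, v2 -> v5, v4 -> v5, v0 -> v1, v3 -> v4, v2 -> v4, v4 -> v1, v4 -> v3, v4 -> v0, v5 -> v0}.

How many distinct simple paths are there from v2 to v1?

7

v2→v3→v4→v0→v1
v2→v3→v4→v1
v2→v3→v4→v5→v0→v1
v2→v4→v0→v1
v2→v4→v1
v2→v4→v5→v0→v1
v2→v5→v0→v1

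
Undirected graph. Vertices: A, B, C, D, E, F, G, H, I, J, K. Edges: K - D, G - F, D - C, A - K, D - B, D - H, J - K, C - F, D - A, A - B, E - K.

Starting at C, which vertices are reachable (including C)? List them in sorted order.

Start at C.
Its neighbours: D, F.
Then their neighbours: A, B, G, H, K.
Then next layer: E, J.
Nothing further is reachable.

A, B, C, D, E, F, G, H, J, K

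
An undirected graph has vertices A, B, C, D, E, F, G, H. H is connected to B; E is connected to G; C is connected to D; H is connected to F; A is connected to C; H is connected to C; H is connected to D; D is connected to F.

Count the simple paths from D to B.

D–C–H–B
D–F–H–B
D–H–B

3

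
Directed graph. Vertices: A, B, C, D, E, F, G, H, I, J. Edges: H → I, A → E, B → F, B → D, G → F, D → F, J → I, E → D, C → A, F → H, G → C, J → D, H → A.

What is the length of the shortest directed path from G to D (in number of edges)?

Distance 0: G.
Distance 1: C, F.
Distance 2: A, H.
Distance 3: E, I.
Distance 4: D — contains D.

4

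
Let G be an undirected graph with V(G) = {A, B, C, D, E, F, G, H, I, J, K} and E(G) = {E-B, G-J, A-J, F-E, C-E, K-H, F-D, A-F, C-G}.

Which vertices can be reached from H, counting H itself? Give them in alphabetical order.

H, K

Start at H.
Its neighbours: K.
Nothing further is reachable.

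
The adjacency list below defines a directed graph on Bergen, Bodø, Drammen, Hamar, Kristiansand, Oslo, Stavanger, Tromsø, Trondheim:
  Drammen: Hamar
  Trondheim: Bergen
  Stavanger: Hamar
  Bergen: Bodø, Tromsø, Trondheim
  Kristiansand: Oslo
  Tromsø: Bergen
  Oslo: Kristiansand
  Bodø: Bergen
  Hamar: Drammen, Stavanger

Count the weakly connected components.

3

From Bergen: component {Bergen, Bodø, Tromsø, Trondheim}.
From Drammen: component {Drammen, Hamar, Stavanger}.
From Kristiansand: component {Kristiansand, Oslo}.
That's 3 components.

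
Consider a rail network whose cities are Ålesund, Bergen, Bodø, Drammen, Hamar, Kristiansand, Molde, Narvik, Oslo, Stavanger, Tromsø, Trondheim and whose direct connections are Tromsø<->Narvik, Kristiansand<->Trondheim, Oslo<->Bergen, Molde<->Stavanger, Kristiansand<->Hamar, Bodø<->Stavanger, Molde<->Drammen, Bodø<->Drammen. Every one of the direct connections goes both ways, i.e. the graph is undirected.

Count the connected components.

5

From Ålesund: component {Ålesund}.
From Bergen: component {Bergen, Oslo}.
From Bodø: component {Bodø, Drammen, Molde, Stavanger}.
From Hamar: component {Hamar, Kristiansand, Trondheim}.
From Narvik: component {Narvik, Tromsø}.
That's 5 components.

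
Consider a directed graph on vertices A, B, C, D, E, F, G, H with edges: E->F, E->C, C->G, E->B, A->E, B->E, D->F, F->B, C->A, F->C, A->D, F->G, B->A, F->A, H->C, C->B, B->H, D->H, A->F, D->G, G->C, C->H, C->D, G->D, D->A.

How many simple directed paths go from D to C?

18

D→A→E→B→H→C
D→A→E→C
D→A→E→F→B→H→C
D→A→E→F→C
D→A→E→F→G→C
D→A→F→B→E→C
D→A→F→B→H→C
D→A→F→C
... and 10 more.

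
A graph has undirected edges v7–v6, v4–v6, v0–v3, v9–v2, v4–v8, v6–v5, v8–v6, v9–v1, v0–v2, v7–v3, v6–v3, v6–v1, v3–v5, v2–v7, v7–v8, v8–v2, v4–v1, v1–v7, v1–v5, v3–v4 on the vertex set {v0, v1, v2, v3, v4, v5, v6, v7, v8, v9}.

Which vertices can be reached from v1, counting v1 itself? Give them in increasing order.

v0, v1, v2, v3, v4, v5, v6, v7, v8, v9

Start at v1.
Its neighbours: v4, v5, v6, v7, v9.
Then their neighbours: v2, v3, v8.
Then next layer: v0.
Every vertex is now reached.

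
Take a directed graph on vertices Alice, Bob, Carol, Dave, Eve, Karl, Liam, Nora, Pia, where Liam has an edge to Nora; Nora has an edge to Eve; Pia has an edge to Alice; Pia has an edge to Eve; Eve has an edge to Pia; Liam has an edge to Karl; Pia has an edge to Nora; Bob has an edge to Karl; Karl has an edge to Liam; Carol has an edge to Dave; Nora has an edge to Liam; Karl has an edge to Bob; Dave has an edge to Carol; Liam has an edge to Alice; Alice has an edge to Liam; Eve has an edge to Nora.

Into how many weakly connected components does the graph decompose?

From Alice: component {Alice, Bob, Eve, Karl, Liam, Nora, Pia}.
From Carol: component {Carol, Dave}.
That's 2 components.

2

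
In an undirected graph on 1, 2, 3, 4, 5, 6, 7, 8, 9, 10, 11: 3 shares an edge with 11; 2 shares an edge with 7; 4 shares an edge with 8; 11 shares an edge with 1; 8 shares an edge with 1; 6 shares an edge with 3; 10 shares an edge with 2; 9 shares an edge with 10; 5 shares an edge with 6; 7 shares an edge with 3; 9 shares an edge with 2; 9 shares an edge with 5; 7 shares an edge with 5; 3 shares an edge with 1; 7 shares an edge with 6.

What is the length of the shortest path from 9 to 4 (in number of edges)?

6

Distance 0: 9.
Distance 1: 2, 5, 10.
Distance 2: 6, 7.
Distance 3: 3.
Distance 4: 1, 11.
Distance 5: 8.
Distance 6: 4 — contains 4.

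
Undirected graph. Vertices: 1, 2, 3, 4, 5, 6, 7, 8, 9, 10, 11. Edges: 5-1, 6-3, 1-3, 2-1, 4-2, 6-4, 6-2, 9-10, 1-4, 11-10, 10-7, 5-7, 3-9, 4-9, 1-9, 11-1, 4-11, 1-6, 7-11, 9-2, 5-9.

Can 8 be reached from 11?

Explore from 11.
Distance 1: reach 1, 4, 7, 10.
Distance 2: reach 2, 3, 5, 6, 9.
The search is exhausted without reaching 8; it lies in a different component.

No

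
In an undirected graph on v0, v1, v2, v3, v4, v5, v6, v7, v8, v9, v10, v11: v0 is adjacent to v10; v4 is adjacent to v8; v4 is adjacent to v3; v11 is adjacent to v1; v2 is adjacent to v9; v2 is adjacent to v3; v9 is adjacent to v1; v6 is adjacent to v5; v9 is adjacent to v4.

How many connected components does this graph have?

4

From v0: component {v0, v10}.
From v1: component {v1, v2, v3, v4, v8, v9, v11}.
From v5: component {v5, v6}.
From v7: component {v7}.
That's 4 components.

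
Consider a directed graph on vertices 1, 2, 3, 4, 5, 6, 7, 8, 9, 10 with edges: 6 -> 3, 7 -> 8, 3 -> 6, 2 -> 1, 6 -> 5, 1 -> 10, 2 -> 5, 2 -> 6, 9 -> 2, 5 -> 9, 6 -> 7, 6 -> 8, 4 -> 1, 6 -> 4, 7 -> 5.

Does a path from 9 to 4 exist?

Yes

Explore from 9.
Distance 1: reach 2.
Distance 2: reach 1, 5, 6.
Distance 3: reach 3, 4, 7, 8, 10.
Found 4.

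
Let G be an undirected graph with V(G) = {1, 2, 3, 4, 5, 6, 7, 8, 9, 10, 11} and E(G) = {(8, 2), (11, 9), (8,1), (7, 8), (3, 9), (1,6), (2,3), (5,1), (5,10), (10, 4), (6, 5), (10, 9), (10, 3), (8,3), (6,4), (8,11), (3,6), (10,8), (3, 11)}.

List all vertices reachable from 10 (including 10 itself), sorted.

Start at 10.
Its neighbours: 3, 4, 5, 8, 9.
Then their neighbours: 1, 2, 6, 7, 11.
Every vertex is now reached.

1, 2, 3, 4, 5, 6, 7, 8, 9, 10, 11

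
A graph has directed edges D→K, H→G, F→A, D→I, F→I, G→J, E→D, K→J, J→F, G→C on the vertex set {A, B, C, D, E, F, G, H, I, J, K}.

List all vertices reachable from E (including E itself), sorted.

Start at E.
Its neighbours: D.
Then their neighbours: I, K.
Then next layer: J.
Then next layer: F.
Then next layer: A.
Nothing further is reachable.

A, D, E, F, I, J, K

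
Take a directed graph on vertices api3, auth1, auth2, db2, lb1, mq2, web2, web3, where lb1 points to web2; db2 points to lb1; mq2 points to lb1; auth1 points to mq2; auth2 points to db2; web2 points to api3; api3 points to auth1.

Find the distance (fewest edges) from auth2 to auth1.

5

Distance 0: auth2.
Distance 1: db2.
Distance 2: lb1.
Distance 3: web2.
Distance 4: api3.
Distance 5: auth1 — contains auth1.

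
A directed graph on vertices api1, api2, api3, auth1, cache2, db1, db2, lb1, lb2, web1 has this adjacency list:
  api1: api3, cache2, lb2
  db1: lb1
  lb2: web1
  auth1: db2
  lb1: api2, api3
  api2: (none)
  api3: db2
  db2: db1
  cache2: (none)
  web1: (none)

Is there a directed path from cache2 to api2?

No

cache2 has no outgoing edges, so nothing is reachable from it.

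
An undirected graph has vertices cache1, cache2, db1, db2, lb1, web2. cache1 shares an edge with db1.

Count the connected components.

5

From cache1: component {cache1, db1}.
From cache2: component {cache2}.
From db2: component {db2}.
From lb1: component {lb1}.
From web2: component {web2}.
That's 5 components.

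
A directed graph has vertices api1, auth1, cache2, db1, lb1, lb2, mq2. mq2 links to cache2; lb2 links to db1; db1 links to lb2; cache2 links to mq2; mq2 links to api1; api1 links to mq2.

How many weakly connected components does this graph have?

From api1: component {api1, cache2, mq2}.
From auth1: component {auth1}.
From db1: component {db1, lb2}.
From lb1: component {lb1}.
That's 4 components.

4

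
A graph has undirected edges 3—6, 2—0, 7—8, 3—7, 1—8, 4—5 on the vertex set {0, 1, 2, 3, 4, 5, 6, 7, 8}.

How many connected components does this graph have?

From 0: component {0, 2}.
From 1: component {1, 3, 6, 7, 8}.
From 4: component {4, 5}.
That's 3 components.

3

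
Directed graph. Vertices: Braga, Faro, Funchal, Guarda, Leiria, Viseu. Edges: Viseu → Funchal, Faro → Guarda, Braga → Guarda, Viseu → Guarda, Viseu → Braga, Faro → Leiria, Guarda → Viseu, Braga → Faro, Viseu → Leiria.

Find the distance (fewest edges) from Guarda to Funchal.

Distance 0: Guarda.
Distance 1: Viseu.
Distance 2: Braga, Funchal, Leiria — contains Funchal.

2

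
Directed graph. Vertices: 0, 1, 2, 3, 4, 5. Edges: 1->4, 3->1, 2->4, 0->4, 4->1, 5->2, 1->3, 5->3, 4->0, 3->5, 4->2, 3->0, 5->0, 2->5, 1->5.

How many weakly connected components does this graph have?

1

From 0: component {0, 1, 2, 3, 4, 5}.
That's 1 component.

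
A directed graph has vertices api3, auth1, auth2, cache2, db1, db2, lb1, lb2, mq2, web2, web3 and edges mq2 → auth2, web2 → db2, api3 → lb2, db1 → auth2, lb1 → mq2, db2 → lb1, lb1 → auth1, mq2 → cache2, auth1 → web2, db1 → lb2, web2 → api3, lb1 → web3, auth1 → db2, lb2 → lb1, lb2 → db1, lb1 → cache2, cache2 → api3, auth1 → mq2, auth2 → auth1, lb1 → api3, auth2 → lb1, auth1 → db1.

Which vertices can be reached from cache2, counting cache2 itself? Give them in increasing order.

api3, auth1, auth2, cache2, db1, db2, lb1, lb2, mq2, web2, web3

Start at cache2.
Its neighbours: api3.
Then their neighbours: lb2.
Then next layer: db1, lb1.
Then next layer: auth1, auth2, mq2, web3.
Then next layer: db2, web2.
Every vertex is now reached.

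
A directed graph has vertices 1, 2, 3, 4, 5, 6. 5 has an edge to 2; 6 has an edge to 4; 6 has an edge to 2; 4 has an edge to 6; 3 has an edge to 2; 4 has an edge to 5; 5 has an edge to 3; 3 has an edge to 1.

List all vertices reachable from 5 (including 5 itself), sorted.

Start at 5.
Its neighbours: 2, 3.
Then their neighbours: 1.
Nothing further is reachable.

1, 2, 3, 5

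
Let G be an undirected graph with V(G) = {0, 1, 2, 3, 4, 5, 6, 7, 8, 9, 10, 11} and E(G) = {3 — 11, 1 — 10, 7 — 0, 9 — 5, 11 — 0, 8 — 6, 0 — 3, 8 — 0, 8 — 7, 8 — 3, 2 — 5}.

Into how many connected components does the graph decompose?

From 0: component {0, 3, 6, 7, 8, 11}.
From 1: component {1, 10}.
From 2: component {2, 5, 9}.
From 4: component {4}.
That's 4 components.

4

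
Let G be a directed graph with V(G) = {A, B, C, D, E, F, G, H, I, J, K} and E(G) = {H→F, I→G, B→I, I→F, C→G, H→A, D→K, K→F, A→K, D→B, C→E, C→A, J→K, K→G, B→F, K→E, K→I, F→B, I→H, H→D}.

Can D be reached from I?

Explore from I.
Distance 1: reach F, G, H.
Distance 2: reach A, B, D.
Found D.

Yes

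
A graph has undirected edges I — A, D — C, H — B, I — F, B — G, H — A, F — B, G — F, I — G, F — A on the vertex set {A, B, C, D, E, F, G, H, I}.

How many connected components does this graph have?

From A: component {A, B, F, G, H, I}.
From C: component {C, D}.
From E: component {E}.
That's 3 components.

3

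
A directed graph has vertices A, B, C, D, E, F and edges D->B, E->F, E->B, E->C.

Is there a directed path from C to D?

No

C has no outgoing edges, so nothing is reachable from it.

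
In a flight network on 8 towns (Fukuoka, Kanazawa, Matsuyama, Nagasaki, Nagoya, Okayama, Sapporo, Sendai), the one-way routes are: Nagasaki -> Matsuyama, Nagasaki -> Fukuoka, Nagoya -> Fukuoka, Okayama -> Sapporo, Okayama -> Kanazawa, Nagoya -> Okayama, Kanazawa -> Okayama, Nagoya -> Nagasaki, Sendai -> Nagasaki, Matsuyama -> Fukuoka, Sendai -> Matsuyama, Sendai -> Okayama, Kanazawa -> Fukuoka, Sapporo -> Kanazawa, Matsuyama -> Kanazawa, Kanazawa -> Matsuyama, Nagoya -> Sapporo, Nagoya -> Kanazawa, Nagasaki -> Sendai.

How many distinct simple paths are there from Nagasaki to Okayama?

Nagasaki→Matsuyama→Kanazawa→Okayama
Nagasaki→Sendai→Matsuyama→Kanazawa→Okayama
Nagasaki→Sendai→Okayama

3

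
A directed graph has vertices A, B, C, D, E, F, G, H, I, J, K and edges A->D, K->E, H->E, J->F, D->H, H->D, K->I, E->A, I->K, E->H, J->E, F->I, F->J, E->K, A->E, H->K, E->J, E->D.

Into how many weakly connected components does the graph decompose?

4

From A: component {A, D, E, F, H, I, J, K}.
From B: component {B}.
From C: component {C}.
From G: component {G}.
That's 4 components.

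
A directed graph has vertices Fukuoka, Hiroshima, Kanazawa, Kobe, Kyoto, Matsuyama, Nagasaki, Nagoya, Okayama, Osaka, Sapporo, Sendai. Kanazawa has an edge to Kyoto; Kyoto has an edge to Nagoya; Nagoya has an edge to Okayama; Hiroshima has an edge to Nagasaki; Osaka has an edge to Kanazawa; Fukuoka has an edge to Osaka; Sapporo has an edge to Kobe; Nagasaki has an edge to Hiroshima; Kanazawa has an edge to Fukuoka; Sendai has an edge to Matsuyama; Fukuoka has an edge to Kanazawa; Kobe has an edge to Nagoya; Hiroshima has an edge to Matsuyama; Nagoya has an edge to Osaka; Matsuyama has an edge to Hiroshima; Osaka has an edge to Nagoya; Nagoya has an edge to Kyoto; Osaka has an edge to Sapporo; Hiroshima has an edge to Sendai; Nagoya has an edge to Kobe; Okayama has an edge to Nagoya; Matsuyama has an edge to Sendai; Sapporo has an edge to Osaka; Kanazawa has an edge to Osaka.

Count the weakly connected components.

2

From Fukuoka: component {Fukuoka, Kanazawa, Kobe, Kyoto, Nagoya, Okayama, Osaka, Sapporo}.
From Hiroshima: component {Hiroshima, Matsuyama, Nagasaki, Sendai}.
That's 2 components.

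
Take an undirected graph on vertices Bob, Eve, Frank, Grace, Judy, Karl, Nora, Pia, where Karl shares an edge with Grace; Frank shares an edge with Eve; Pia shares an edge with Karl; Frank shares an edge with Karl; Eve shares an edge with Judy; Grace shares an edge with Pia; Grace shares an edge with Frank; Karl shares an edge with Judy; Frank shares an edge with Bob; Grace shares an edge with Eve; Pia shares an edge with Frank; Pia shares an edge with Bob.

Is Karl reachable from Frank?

Explore from Frank.
Distance 1: reach Bob, Eve, Grace, Karl, Pia.
Found Karl.

Yes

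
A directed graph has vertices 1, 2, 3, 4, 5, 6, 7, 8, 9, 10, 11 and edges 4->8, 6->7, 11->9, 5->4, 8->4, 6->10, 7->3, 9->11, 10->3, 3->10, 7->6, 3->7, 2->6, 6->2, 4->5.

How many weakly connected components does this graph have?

From 1: component {1}.
From 2: component {2, 3, 6, 7, 10}.
From 4: component {4, 5, 8}.
From 9: component {9, 11}.
That's 4 components.

4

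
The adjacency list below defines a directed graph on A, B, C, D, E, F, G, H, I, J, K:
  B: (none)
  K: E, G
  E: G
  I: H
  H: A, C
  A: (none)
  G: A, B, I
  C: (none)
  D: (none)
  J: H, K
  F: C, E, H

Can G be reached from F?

Explore from F.
Distance 1: reach C, E, H.
Distance 2: reach A, G.
Found G.

Yes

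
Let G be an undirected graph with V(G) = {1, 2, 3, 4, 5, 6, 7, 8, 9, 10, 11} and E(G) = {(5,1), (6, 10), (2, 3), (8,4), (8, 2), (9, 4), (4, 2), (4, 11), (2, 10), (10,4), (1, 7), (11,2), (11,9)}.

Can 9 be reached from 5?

Explore from 5.
Distance 1: reach 1.
Distance 2: reach 7.
The search is exhausted without reaching 9; it lies in a different component.

No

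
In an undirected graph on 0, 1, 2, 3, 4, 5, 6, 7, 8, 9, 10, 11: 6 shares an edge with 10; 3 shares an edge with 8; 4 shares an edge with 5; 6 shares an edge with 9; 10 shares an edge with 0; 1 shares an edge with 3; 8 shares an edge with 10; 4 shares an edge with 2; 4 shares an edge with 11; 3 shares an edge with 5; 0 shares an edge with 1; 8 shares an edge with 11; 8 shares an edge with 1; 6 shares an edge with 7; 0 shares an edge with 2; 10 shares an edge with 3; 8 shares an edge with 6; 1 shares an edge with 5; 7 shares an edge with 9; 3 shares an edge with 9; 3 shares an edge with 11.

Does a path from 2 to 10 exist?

Explore from 2.
Distance 1: reach 0, 4.
Distance 2: reach 1, 5, 10, 11.
Found 10.

Yes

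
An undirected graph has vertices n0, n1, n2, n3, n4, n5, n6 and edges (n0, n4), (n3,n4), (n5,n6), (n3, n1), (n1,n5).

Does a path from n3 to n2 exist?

Explore from n3.
Distance 1: reach n1, n4.
Distance 2: reach n0, n5.
Distance 3: reach n6.
The search is exhausted without reaching n2; it lies in a different component.

No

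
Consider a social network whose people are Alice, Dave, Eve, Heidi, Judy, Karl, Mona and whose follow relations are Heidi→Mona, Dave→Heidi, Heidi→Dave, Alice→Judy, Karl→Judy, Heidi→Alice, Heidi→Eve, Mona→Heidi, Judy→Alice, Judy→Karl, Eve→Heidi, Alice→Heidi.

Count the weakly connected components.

From Alice: component {Alice, Dave, Eve, Heidi, Judy, Karl, Mona}.
That's 1 component.

1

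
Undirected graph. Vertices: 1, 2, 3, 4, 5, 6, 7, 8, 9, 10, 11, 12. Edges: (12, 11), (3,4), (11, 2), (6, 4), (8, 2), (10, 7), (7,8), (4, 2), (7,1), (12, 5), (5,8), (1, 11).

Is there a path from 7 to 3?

Yes

Explore from 7.
Distance 1: reach 1, 8, 10.
Distance 2: reach 2, 5, 11.
Distance 3: reach 4, 12.
Distance 4: reach 3, 6.
Found 3.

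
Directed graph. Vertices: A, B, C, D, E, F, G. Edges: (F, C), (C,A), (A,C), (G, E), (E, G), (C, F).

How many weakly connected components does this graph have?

4

From A: component {A, C, F}.
From B: component {B}.
From D: component {D}.
From E: component {E, G}.
That's 4 components.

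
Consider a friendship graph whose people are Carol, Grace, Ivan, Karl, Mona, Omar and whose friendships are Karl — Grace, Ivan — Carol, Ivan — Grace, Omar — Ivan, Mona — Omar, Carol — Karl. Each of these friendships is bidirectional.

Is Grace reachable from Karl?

Yes

Explore from Karl.
Distance 1: reach Carol, Grace.
Found Grace.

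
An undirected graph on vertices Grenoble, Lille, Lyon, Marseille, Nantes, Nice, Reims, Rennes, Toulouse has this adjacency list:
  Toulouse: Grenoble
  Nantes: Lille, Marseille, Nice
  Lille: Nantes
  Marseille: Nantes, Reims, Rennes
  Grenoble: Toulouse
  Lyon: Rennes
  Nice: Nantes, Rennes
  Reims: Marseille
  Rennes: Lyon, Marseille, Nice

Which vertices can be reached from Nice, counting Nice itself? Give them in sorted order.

Start at Nice.
Its neighbours: Nantes, Rennes.
Then their neighbours: Lille, Lyon, Marseille.
Then next layer: Reims.
Nothing further is reachable.

Lille, Lyon, Marseille, Nantes, Nice, Reims, Rennes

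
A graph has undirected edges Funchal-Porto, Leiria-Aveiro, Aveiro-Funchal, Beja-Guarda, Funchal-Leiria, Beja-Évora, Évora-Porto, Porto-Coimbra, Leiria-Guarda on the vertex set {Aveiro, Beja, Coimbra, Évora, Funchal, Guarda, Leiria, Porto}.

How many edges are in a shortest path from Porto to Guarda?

3

Distance 0: Porto.
Distance 1: Coimbra, Évora, Funchal.
Distance 2: Aveiro, Beja, Leiria.
Distance 3: Guarda — contains Guarda.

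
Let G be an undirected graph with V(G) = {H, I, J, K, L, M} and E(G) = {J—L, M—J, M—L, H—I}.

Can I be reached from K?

No

K has no edges, so nothing is reachable from it.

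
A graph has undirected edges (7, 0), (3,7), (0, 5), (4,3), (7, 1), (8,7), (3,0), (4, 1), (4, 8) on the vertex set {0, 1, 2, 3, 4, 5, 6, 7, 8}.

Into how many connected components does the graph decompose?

From 0: component {0, 1, 3, 4, 5, 7, 8}.
From 2: component {2}.
From 6: component {6}.
That's 3 components.

3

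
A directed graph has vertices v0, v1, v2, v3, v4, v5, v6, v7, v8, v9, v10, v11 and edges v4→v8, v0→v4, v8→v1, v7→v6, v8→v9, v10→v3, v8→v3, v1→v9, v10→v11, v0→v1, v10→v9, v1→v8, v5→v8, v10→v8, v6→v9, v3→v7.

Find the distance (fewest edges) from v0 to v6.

Distance 0: v0.
Distance 1: v1, v4.
Distance 2: v8, v9.
Distance 3: v3.
Distance 4: v7.
Distance 5: v6 — contains v6.

5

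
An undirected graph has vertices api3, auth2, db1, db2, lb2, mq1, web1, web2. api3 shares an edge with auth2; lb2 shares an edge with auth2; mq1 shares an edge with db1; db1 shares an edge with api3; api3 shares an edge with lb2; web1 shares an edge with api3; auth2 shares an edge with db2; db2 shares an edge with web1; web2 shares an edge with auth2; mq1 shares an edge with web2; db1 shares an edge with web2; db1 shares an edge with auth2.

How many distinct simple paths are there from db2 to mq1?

db2–auth2–api3–db1–mq1
db2–auth2–api3–db1–web2–mq1
db2–auth2–db1–mq1
db2–auth2–db1–web2–mq1
db2–auth2–lb2–api3–db1–mq1
db2–auth2–lb2–api3–db1–web2–mq1
db2–auth2–web2–db1–mq1
db2–auth2–web2–mq1
... and 11 more.

19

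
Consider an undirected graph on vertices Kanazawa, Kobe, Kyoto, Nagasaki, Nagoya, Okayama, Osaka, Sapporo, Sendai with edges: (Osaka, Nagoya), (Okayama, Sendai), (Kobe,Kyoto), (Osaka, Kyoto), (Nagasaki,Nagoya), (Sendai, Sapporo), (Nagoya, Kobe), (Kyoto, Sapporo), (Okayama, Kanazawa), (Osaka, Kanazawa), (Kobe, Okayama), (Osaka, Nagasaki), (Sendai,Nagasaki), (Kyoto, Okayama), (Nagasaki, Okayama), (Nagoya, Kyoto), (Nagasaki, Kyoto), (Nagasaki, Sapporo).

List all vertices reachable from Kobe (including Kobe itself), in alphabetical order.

Kanazawa, Kobe, Kyoto, Nagasaki, Nagoya, Okayama, Osaka, Sapporo, Sendai

Start at Kobe.
Its neighbours: Kyoto, Nagoya, Okayama.
Then their neighbours: Kanazawa, Nagasaki, Osaka, Sapporo, Sendai.
Every vertex is now reached.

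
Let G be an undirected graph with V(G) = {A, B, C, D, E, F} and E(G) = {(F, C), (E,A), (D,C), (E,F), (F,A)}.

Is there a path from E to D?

Yes

Explore from E.
Distance 1: reach A, F.
Distance 2: reach C.
Distance 3: reach D.
Found D.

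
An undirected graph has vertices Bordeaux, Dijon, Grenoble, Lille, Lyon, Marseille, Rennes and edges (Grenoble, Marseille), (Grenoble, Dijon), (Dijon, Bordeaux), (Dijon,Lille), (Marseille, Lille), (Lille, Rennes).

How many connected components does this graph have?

From Bordeaux: component {Bordeaux, Dijon, Grenoble, Lille, Marseille, Rennes}.
From Lyon: component {Lyon}.
That's 2 components.

2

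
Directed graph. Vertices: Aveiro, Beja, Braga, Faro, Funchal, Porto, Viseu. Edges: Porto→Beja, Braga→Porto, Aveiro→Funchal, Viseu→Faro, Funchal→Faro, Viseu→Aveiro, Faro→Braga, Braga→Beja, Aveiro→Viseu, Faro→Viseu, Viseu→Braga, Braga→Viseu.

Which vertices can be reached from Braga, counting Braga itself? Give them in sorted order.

Start at Braga.
Its neighbours: Beja, Porto, Viseu.
Then their neighbours: Aveiro, Faro.
Then next layer: Funchal.
Every vertex is now reached.

Aveiro, Beja, Braga, Faro, Funchal, Porto, Viseu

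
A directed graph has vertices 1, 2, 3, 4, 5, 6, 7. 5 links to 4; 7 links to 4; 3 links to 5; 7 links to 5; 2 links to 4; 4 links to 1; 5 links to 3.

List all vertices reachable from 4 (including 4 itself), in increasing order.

1, 4

Start at 4.
Its neighbours: 1.
Nothing further is reachable.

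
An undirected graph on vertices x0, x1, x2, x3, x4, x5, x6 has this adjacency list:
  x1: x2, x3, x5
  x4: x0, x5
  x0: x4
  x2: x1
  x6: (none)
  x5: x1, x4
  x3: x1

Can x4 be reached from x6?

x6 has no edges, so nothing is reachable from it.

No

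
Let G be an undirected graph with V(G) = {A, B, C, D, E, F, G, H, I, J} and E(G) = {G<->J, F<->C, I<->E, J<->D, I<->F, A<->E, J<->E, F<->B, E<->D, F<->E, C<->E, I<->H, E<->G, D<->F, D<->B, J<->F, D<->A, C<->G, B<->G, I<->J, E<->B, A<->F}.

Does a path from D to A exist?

Yes

Explore from D.
Distance 1: reach A, B, E, F, J.
Found A.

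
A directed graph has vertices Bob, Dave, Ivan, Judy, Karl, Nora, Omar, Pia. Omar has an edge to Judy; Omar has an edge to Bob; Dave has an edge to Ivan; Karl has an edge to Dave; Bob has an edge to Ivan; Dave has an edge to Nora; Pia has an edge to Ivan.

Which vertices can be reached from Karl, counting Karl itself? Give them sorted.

Dave, Ivan, Karl, Nora

Start at Karl.
Its neighbours: Dave.
Then their neighbours: Ivan, Nora.
Nothing further is reachable.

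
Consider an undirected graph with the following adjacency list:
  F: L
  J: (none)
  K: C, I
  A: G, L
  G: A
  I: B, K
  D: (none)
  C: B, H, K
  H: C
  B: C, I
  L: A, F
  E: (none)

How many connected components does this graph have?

From A: component {A, F, G, L}.
From B: component {B, C, H, I, K}.
From D: component {D}.
From E: component {E}.
From J: component {J}.
That's 5 components.

5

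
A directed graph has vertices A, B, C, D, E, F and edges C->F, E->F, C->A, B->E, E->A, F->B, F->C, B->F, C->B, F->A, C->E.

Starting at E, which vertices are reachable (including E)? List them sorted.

A, B, C, E, F

Start at E.
Its neighbours: A, F.
Then their neighbours: B, C.
Nothing further is reachable.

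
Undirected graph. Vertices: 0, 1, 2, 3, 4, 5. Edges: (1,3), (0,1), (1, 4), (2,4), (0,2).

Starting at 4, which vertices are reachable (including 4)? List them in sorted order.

0, 1, 2, 3, 4

Start at 4.
Its neighbours: 1, 2.
Then their neighbours: 0, 3.
Nothing further is reachable.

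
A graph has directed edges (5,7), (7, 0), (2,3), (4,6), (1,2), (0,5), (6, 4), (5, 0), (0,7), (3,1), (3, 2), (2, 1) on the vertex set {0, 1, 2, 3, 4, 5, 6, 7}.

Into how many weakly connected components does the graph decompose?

3

From 0: component {0, 5, 7}.
From 1: component {1, 2, 3}.
From 4: component {4, 6}.
That's 3 components.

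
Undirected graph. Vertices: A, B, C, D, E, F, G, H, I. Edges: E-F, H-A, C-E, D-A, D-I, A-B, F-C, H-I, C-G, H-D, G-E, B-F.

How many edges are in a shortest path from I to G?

Distance 0: I.
Distance 1: D, H.
Distance 2: A.
Distance 3: B.
Distance 4: F.
Distance 5: C, E.
Distance 6: G — contains G.

6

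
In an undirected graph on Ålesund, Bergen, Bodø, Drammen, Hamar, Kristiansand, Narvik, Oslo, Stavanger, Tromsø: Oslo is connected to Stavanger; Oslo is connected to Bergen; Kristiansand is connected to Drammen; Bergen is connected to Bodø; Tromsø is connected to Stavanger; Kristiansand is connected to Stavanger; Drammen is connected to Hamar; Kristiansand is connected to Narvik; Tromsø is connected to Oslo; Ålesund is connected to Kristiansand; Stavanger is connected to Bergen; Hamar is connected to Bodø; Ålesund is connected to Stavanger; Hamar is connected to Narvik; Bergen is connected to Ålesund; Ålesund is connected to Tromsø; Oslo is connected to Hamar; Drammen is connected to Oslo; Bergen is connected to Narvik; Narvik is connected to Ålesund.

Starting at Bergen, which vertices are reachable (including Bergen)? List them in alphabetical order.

Start at Bergen.
Its neighbours: Ålesund, Bodø, Narvik, Oslo, Stavanger.
Then their neighbours: Drammen, Hamar, Kristiansand, Tromsø.
Every vertex is now reached.

Ålesund, Bergen, Bodø, Drammen, Hamar, Kristiansand, Narvik, Oslo, Stavanger, Tromsø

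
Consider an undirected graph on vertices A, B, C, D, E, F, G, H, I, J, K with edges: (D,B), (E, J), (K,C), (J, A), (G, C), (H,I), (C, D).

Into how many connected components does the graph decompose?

4

From A: component {A, E, J}.
From B: component {B, C, D, G, K}.
From F: component {F}.
From H: component {H, I}.
That's 4 components.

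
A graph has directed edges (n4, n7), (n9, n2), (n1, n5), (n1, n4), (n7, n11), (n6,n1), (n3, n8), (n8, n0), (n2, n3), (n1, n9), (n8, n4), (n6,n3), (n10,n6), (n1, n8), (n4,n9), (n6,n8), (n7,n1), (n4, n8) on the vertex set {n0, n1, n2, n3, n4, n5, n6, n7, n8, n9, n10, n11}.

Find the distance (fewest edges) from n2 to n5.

6

Distance 0: n2.
Distance 1: n3.
Distance 2: n8.
Distance 3: n0, n4.
Distance 4: n7, n9.
Distance 5: n1, n11.
Distance 6: n5 — contains n5.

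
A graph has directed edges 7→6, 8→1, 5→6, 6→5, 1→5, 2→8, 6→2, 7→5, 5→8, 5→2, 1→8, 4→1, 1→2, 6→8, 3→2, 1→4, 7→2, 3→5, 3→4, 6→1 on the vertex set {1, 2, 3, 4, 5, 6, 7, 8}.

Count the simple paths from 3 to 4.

3→2→8→1→4
3→4
3→5→2→8→1→4
3→5→6→1→4
3→5→6→2→8→1→4
3→5→6→8→1→4
3→5→8→1→4

7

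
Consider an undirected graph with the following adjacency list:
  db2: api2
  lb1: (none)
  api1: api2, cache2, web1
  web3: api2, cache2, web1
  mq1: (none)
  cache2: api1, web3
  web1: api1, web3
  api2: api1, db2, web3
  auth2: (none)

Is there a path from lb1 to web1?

lb1 has no edges, so nothing is reachable from it.

No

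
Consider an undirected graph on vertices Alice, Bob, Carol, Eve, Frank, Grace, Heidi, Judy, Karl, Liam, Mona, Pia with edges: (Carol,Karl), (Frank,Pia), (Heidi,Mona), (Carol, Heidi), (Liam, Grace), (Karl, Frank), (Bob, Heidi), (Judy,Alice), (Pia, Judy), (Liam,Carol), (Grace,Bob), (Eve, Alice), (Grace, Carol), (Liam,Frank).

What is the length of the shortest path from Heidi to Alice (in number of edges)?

6

Distance 0: Heidi.
Distance 1: Bob, Carol, Mona.
Distance 2: Grace, Karl, Liam.
Distance 3: Frank.
Distance 4: Pia.
Distance 5: Judy.
Distance 6: Alice — contains Alice.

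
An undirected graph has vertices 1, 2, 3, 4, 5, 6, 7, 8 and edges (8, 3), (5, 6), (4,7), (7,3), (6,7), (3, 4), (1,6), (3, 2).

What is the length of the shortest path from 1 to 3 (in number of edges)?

Distance 0: 1.
Distance 1: 6.
Distance 2: 5, 7.
Distance 3: 3, 4 — contains 3.

3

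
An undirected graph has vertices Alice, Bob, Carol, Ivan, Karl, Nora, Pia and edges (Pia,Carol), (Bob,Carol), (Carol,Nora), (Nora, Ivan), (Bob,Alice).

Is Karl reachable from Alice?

Explore from Alice.
Distance 1: reach Bob.
Distance 2: reach Carol.
Distance 3: reach Nora, Pia.
Distance 4: reach Ivan.
The search is exhausted without reaching Karl; it lies in a different component.

No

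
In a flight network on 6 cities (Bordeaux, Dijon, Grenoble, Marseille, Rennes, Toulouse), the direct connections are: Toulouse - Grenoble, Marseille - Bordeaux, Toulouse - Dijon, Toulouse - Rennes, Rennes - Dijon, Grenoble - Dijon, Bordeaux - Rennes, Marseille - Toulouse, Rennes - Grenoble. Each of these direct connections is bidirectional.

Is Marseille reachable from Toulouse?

Explore from Toulouse.
Distance 1: reach Dijon, Grenoble, Marseille, Rennes.
Found Marseille.

Yes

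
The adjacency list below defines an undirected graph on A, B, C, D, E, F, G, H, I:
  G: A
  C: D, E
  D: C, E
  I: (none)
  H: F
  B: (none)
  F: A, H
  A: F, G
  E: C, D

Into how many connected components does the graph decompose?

From A: component {A, F, G, H}.
From B: component {B}.
From C: component {C, D, E}.
From I: component {I}.
That's 4 components.

4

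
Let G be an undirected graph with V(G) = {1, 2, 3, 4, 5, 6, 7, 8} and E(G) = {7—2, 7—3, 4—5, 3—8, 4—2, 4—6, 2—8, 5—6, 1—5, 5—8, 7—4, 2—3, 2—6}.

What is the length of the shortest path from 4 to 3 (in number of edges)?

2

Distance 0: 4.
Distance 1: 2, 5, 6, 7.
Distance 2: 1, 3, 8 — contains 3.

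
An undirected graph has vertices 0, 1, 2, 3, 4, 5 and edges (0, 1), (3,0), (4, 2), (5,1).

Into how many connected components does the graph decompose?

2

From 0: component {0, 1, 3, 5}.
From 2: component {2, 4}.
That's 2 components.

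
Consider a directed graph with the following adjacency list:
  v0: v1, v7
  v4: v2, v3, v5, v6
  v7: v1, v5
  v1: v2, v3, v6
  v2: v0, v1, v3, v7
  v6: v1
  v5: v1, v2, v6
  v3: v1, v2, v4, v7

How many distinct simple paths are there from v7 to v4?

v7→v1→v2→v3→v4
v7→v1→v3→v4
v7→v5→v1→v2→v3→v4
v7→v5→v1→v3→v4
v7→v5→v2→v0→v1→v3→v4
v7→v5→v2→v1→v3→v4
v7→v5→v2→v3→v4
v7→v5→v6→v1→v2→v3→v4
v7→v5→v6→v1→v3→v4

9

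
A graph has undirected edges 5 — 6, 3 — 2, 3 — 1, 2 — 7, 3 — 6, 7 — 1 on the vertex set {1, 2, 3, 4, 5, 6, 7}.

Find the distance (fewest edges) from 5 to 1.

Distance 0: 5.
Distance 1: 6.
Distance 2: 3.
Distance 3: 1, 2 — contains 1.

3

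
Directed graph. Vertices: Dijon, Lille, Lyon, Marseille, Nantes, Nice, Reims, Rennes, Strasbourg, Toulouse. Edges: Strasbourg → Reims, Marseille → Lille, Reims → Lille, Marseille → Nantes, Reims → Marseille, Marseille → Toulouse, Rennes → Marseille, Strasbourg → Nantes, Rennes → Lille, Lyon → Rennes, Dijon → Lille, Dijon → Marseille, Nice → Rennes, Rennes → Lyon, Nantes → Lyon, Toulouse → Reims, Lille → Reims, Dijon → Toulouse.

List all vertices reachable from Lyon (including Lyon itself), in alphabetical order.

Lille, Lyon, Marseille, Nantes, Reims, Rennes, Toulouse

Start at Lyon.
Its neighbours: Rennes.
Then their neighbours: Lille, Marseille.
Then next layer: Nantes, Reims, Toulouse.
Nothing further is reachable.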